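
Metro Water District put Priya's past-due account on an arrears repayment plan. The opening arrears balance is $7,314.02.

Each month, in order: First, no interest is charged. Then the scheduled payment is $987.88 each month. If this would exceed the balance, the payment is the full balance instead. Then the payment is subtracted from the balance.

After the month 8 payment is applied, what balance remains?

Month 1: opening $7,314.02; payment $987.88; balance $6,326.14
Month 2: opening $6,326.14; payment $987.88; balance $5,338.26
Month 3: opening $5,338.26; payment $987.88; balance $4,350.38
Month 4: opening $4,350.38; payment $987.88; balance $3,362.50
Month 5: opening $3,362.50; payment $987.88; balance $2,374.62
Month 6: opening $2,374.62; payment $987.88; balance $1,386.74
Month 7: opening $1,386.74; payment $987.88; balance $398.86
Month 8: opening $398.86; payment $398.86; balance $0.00

$0.00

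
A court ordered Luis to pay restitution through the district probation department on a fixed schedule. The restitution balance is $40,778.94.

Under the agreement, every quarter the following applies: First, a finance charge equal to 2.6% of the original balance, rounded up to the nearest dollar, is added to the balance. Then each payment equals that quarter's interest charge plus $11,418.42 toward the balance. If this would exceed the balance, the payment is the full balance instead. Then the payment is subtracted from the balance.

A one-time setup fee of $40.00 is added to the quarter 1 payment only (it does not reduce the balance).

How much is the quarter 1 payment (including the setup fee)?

$12,519.42

Quarter 1: $40,778.94 +$1,061.00 interest = $41,839.94; pay $12,479.42 (+ $40.00 fee) → $29,360.52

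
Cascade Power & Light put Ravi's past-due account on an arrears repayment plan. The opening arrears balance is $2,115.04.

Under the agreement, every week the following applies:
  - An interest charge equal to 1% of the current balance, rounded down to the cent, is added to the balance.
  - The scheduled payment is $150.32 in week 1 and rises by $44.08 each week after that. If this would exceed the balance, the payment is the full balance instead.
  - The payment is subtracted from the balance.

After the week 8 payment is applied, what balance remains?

# | Opening | Interest | Payment | End bal
1 | $2,115.04 | $21.15 | $150.32 | $1,985.87
2 | $1,985.87 | $19.85 | $194.40 | $1,811.32
3 | $1,811.32 | $18.11 | $238.48 | $1,590.95
4 | $1,590.95 | $15.90 | $282.56 | $1,324.29
5 | $1,324.29 | $13.24 | $326.64 | $1,010.89
6 | $1,010.89 | $10.10 | $370.72 | $650.27
7 | $650.27 | $6.50 | $414.80 | $241.97
8 | $241.97 | $2.41 | $244.38 | $0.00

$0.00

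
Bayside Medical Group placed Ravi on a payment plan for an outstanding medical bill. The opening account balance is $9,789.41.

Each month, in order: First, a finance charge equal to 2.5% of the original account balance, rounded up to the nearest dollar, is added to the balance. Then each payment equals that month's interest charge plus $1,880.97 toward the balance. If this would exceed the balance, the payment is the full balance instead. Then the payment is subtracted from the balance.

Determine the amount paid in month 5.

Month 1: opening $9,789.41; interest $245.00 → $10,034.41; payment $2,125.97; balance $7,908.44
Month 2: opening $7,908.44; interest $245.00 → $8,153.44; payment $2,125.97; balance $6,027.47
Month 3: opening $6,027.47; interest $245.00 → $6,272.47; payment $2,125.97; balance $4,146.50
Month 4: opening $4,146.50; interest $245.00 → $4,391.50; payment $2,125.97; balance $2,265.53
Month 5: opening $2,265.53; interest $245.00 → $2,510.53; payment $2,125.97; balance $384.56

$2,125.97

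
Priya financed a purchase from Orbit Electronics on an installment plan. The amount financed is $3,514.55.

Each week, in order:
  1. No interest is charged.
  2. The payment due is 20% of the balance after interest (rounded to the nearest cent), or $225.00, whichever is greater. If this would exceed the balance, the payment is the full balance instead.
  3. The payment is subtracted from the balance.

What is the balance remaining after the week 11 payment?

# | Opening | Payment | End bal
1 | $3,514.55 | $702.91 | $2,811.64
2 | $2,811.64 | $562.33 | $2,249.31
3 | $2,249.31 | $449.86 | $1,799.45
4 | $1,799.45 | $359.89 | $1,439.56
5 | $1,439.56 | $287.91 | $1,151.65
6 | $1,151.65 | $230.33 | $921.32
7 | $921.32 | $225.00 | $696.32
8 | $696.32 | $225.00 | $471.32
9 | $471.32 | $225.00 | $246.32
10 | $246.32 | $225.00 | $21.32
11 | $21.32 | $21.32 | $0.00

$0.00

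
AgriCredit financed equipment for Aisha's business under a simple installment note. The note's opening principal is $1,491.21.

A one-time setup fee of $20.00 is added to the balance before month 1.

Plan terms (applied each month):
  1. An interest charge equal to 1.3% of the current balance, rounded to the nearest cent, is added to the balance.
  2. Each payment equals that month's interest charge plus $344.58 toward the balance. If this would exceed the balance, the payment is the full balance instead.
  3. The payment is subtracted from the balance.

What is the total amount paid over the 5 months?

Month 1: $1,511.21 +$19.65 interest = $1,530.86; pay $364.23 → $1,166.63
Month 2: $1,166.63 +$15.17 interest = $1,181.80; pay $359.75 → $822.05
Month 3: $822.05 +$10.69 interest = $832.74; pay $355.27 → $477.47
Month 4: $477.47 +$6.21 interest = $483.68; pay $350.79 → $132.89
Month 5: $132.89 +$1.73 interest = $134.62; pay $134.62 → $0.00
Total paid: $1,564.66

$1,564.66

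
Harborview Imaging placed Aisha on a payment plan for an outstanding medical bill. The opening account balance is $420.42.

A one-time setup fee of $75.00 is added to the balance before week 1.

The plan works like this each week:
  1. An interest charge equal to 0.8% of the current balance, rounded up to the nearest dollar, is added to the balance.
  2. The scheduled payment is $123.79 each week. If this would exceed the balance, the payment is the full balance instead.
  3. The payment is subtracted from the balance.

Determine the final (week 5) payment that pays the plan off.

$14.26

Week 1: $495.42 +$4.00 interest = $499.42; pay $123.79 → $375.63
Week 2: $375.63 +$4.00 interest = $379.63; pay $123.79 → $255.84
Week 3: $255.84 +$3.00 interest = $258.84; pay $123.79 → $135.05
Week 4: $135.05 +$2.00 interest = $137.05; pay $123.79 → $13.26
Week 5: $13.26 +$1.00 interest = $14.26; pay $14.26 → $0.00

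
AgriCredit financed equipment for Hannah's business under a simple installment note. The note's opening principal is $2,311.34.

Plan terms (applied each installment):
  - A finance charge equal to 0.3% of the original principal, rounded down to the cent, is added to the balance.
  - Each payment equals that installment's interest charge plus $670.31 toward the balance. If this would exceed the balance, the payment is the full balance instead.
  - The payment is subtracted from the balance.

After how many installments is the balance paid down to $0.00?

4

Installment 1: $2,311.34 +$6.93 interest = $2,318.27; pay $677.24 → $1,641.03
Installment 2: $1,641.03 +$6.93 interest = $1,647.96; pay $677.24 → $970.72
Installment 3: $970.72 +$6.93 interest = $977.65; pay $677.24 → $300.41
Installment 4: $300.41 +$6.93 interest = $307.34; pay $307.34 → $0.00
Balance reaches $0.00 in installment 4.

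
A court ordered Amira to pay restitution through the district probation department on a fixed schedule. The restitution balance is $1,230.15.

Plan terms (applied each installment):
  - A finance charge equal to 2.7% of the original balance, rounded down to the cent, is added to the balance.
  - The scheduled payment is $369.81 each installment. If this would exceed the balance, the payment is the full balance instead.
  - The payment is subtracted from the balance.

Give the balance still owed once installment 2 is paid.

$556.95

Installment 1: opening $1,230.15; interest $33.21 → $1,263.36; payment $369.81; balance $893.55
Installment 2: opening $893.55; interest $33.21 → $926.76; payment $369.81; balance $556.95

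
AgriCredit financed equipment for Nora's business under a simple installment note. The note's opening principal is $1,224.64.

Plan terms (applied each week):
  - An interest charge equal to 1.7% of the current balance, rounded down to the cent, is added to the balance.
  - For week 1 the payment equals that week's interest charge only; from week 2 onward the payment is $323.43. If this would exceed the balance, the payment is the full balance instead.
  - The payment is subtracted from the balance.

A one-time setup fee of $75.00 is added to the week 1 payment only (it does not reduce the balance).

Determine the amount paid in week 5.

$306.39

Week 1: opening $1,224.64; interest $20.81 → $1,245.45; payment $20.81 (+ $75.00 fee); balance $1,224.64
Week 2: opening $1,224.64; interest $20.81 → $1,245.45; payment $323.43; balance $922.02
Week 3: opening $922.02; interest $15.67 → $937.69; payment $323.43; balance $614.26
Week 4: opening $614.26; interest $10.44 → $624.70; payment $323.43; balance $301.27
Week 5: opening $301.27; interest $5.12 → $306.39; payment $306.39; balance $0.00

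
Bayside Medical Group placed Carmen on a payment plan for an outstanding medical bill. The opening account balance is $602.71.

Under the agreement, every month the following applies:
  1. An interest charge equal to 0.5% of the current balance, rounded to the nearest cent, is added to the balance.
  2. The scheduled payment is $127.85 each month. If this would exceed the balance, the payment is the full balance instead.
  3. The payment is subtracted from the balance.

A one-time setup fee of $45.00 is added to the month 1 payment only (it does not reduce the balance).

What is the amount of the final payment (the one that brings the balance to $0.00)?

$100.10

Month 1: $602.71 +$3.01 interest = $605.72; pay $127.85 (+ $45.00 fee) → $477.87
Month 2: $477.87 +$2.39 interest = $480.26; pay $127.85 → $352.41
Month 3: $352.41 +$1.76 interest = $354.17; pay $127.85 → $226.32
Month 4: $226.32 +$1.13 interest = $227.45; pay $127.85 → $99.60
Month 5: $99.60 +$0.50 interest = $100.10; pay $100.10 → $0.00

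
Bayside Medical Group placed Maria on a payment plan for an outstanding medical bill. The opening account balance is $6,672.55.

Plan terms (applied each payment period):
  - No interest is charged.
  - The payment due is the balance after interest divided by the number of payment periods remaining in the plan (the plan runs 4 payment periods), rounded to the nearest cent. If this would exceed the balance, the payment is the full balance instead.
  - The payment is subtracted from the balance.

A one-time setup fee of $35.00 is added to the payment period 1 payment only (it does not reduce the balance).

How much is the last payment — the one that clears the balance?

$1,668.13

Payment period 1: $6,672.55 − $1,668.14 (+ $35.00 fee) → $5,004.41
Payment period 2: $5,004.41 − $1,668.14 → $3,336.27
Payment period 3: $3,336.27 − $1,668.14 → $1,668.13
Payment period 4: $1,668.13 − $1,668.13 → $0.00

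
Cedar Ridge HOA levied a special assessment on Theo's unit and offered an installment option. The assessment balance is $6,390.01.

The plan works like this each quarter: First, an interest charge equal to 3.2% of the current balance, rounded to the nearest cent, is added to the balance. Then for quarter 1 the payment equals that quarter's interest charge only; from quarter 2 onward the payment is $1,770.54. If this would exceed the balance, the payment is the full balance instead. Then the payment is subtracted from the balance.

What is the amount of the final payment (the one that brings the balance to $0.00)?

# | Opening | Interest | Payment | End bal
1 | $6,390.01 | $204.48 | $204.48 | $6,390.01
2 | $6,390.01 | $204.48 | $1,770.54 | $4,823.95
3 | $4,823.95 | $154.37 | $1,770.54 | $3,207.78
4 | $3,207.78 | $102.65 | $1,770.54 | $1,539.89
5 | $1,539.89 | $49.28 | $1,589.17 | $0.00

$1,589.17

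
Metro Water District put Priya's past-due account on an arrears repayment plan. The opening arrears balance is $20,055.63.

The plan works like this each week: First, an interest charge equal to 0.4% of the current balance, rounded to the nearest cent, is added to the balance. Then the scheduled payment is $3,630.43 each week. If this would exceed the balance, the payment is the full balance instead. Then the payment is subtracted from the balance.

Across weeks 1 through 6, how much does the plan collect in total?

# | Opening | Interest | Payment | End bal
1 | $20,055.63 | $80.22 | $3,630.43 | $16,505.42
2 | $16,505.42 | $66.02 | $3,630.43 | $12,941.01
3 | $12,941.01 | $51.76 | $3,630.43 | $9,362.34
4 | $9,362.34 | $37.45 | $3,630.43 | $5,769.36
5 | $5,769.36 | $23.08 | $3,630.43 | $2,162.01
6 | $2,162.01 | $8.65 | $2,170.66 | $0.00
Total paid: $20,322.81

$20,322.81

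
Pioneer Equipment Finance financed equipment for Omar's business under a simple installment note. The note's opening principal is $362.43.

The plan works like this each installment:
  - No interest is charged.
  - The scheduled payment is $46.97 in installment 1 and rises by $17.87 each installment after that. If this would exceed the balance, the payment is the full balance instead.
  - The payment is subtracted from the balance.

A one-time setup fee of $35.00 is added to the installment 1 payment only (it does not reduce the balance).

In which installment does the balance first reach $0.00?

Installment 1: $362.43 − $46.97 (+ $35.00 fee) → $315.46
Installment 2: $315.46 − $64.84 → $250.62
Installment 3: $250.62 − $82.71 → $167.91
Installment 4: $167.91 − $100.58 → $67.33
Installment 5: $67.33 − $67.33 → $0.00
Balance reaches $0.00 in installment 5.

5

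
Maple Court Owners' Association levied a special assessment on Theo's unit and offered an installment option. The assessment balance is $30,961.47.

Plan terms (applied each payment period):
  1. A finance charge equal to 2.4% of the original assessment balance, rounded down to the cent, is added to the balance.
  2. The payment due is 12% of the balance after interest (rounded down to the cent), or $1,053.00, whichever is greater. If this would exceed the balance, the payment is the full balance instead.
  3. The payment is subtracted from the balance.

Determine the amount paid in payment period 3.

Payment period 1: $30,961.47 +$743.07 interest = $31,704.54; pay $3,804.54 → $27,900.00
Payment period 2: $27,900.00 +$743.07 interest = $28,643.07; pay $3,437.16 → $25,205.91
Payment period 3: $25,205.91 +$743.07 interest = $25,948.98; pay $3,113.87 → $22,835.11

$3,113.87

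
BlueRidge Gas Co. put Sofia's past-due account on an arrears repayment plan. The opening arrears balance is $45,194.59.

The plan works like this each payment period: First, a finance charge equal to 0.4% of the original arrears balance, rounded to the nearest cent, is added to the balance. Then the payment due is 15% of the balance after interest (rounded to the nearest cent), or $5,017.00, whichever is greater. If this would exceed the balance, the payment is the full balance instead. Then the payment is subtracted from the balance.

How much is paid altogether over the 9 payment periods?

$46,821.61

Payment period 1: $45,194.59 +$180.78 interest = $45,375.37; pay $6,806.31 → $38,569.06
Payment period 2: $38,569.06 +$180.78 interest = $38,749.84; pay $5,812.48 → $32,937.36
Payment period 3: $32,937.36 +$180.78 interest = $33,118.14; pay $5,017.00 → $28,101.14
Payment period 4: $28,101.14 +$180.78 interest = $28,281.92; pay $5,017.00 → $23,264.92
Payment period 5: $23,264.92 +$180.78 interest = $23,445.70; pay $5,017.00 → $18,428.70
Payment period 6: $18,428.70 +$180.78 interest = $18,609.48; pay $5,017.00 → $13,592.48
Payment period 7: $13,592.48 +$180.78 interest = $13,773.26; pay $5,017.00 → $8,756.26
Payment period 8: $8,756.26 +$180.78 interest = $8,937.04; pay $5,017.00 → $3,920.04
Payment period 9: $3,920.04 +$180.78 interest = $4,100.82; pay $4,100.82 → $0.00
Total paid: $46,821.61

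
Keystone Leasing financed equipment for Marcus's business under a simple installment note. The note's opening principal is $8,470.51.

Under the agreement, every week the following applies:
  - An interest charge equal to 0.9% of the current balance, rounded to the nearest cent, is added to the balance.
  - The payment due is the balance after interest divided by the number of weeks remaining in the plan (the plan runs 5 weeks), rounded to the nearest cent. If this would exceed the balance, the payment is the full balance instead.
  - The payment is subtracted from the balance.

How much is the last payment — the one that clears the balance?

Week 1: $8,470.51 +$76.23 interest = $8,546.74; pay $1,709.35 → $6,837.39
Week 2: $6,837.39 +$61.54 interest = $6,898.93; pay $1,724.73 → $5,174.20
Week 3: $5,174.20 +$46.57 interest = $5,220.77; pay $1,740.26 → $3,480.51
Week 4: $3,480.51 +$31.32 interest = $3,511.83; pay $1,755.92 → $1,755.91
Week 5: $1,755.91 +$15.80 interest = $1,771.71; pay $1,771.71 → $0.00

$1,771.71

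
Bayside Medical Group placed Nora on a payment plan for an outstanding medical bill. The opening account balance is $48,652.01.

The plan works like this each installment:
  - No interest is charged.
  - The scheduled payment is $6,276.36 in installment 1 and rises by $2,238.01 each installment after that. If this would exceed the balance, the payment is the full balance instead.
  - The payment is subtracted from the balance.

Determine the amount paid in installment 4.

$12,990.39

Installment 1: $48,652.01 − $6,276.36 → $42,375.65
Installment 2: $42,375.65 − $8,514.37 → $33,861.28
Installment 3: $33,861.28 − $10,752.38 → $23,108.90
Installment 4: $23,108.90 − $12,990.39 → $10,118.51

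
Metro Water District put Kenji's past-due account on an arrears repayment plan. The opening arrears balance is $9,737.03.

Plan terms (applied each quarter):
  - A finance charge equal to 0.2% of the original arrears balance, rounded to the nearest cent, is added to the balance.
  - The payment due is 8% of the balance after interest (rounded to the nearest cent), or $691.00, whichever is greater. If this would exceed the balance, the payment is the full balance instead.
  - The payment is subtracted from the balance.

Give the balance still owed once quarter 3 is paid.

# | Opening | Interest | Payment | End bal
1 | $9,737.03 | $19.47 | $780.52 | $8,975.98
2 | $8,975.98 | $19.47 | $719.64 | $8,275.81
3 | $8,275.81 | $19.47 | $691.00 | $7,604.28

$7,604.28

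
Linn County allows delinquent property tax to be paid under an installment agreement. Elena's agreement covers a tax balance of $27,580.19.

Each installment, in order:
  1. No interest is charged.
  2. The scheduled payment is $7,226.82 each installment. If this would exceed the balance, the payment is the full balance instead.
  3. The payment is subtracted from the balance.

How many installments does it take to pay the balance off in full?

4

Installment 1: $27,580.19 − $7,226.82 → $20,353.37
Installment 2: $20,353.37 − $7,226.82 → $13,126.55
Installment 3: $13,126.55 − $7,226.82 → $5,899.73
Installment 4: $5,899.73 − $5,899.73 → $0.00
Balance reaches $0.00 in installment 4.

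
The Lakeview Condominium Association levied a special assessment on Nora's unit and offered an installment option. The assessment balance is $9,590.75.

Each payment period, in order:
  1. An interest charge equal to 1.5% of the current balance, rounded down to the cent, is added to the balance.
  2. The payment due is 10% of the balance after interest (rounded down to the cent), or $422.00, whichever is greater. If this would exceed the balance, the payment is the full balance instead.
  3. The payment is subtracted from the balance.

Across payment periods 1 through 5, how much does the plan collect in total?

# | Opening | Interest | Payment | End bal
1 | $9,590.75 | $143.86 | $973.46 | $8,761.15
2 | $8,761.15 | $131.41 | $889.25 | $8,003.31
3 | $8,003.31 | $120.04 | $812.33 | $7,311.02
4 | $7,311.02 | $109.66 | $742.06 | $6,678.62
5 | $6,678.62 | $100.17 | $677.87 | $6,100.92
Total paid: $4,094.97

$4,094.97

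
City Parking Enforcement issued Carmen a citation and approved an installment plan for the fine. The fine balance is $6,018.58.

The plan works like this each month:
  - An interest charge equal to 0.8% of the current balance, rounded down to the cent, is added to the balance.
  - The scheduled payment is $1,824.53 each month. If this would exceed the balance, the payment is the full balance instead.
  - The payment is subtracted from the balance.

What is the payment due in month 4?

$651.84

# | Opening | Interest | Payment | End bal
1 | $6,018.58 | $48.14 | $1,824.53 | $4,242.19
2 | $4,242.19 | $33.93 | $1,824.53 | $2,451.59
3 | $2,451.59 | $19.61 | $1,824.53 | $646.67
4 | $646.67 | $5.17 | $651.84 | $0.00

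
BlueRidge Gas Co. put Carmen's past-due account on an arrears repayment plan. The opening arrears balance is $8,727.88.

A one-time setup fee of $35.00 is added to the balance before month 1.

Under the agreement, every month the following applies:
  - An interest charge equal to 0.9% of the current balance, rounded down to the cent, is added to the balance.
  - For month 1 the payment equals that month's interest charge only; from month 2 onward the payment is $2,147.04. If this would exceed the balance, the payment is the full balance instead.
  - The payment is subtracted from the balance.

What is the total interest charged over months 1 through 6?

$285.36

Month 1: opening $8,762.88; interest $78.86 → $8,841.74; payment $78.86; balance $8,762.88
Month 2: opening $8,762.88; interest $78.86 → $8,841.74; payment $2,147.04; balance $6,694.70
Month 3: opening $6,694.70; interest $60.25 → $6,754.95; payment $2,147.04; balance $4,607.91
Month 4: opening $4,607.91; interest $41.47 → $4,649.38; payment $2,147.04; balance $2,502.34
Month 5: opening $2,502.34; interest $22.52 → $2,524.86; payment $2,147.04; balance $377.82
Month 6: opening $377.82; interest $3.40 → $381.22; payment $381.22; balance $0.00
Total interest: $78.86 + $78.86 + $60.25 + $41.47 + $22.52 + $3.40 = $285.36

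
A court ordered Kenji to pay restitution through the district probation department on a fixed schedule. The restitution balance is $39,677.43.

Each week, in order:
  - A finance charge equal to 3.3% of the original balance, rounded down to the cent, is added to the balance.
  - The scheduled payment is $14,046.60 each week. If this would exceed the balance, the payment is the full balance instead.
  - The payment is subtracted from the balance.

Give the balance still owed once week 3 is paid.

$1,465.68

# | Opening | Interest | Payment | End bal
1 | $39,677.43 | $1,309.35 | $14,046.60 | $26,940.18
2 | $26,940.18 | $1,309.35 | $14,046.60 | $14,202.93
3 | $14,202.93 | $1,309.35 | $14,046.60 | $1,465.68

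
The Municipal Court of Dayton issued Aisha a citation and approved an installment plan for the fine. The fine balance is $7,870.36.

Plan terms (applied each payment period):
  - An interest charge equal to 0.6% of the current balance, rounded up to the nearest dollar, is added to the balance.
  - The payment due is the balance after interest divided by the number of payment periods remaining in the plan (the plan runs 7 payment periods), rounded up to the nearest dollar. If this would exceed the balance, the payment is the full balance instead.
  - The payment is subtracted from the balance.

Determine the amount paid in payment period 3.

Payment period 1: $7,870.36 +$48.00 interest = $7,918.36; pay $1,132.00 → $6,786.36
Payment period 2: $6,786.36 +$41.00 interest = $6,827.36; pay $1,138.00 → $5,689.36
Payment period 3: $5,689.36 +$35.00 interest = $5,724.36; pay $1,145.00 → $4,579.36

$1,145.00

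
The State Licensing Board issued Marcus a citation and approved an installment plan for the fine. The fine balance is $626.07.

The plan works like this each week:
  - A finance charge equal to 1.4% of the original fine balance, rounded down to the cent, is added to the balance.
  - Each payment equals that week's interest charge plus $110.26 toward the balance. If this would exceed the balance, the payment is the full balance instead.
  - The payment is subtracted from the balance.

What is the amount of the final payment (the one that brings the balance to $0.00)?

Week 1: opening $626.07; interest $8.76 → $634.83; payment $119.02; balance $515.81
Week 2: opening $515.81; interest $8.76 → $524.57; payment $119.02; balance $405.55
Week 3: opening $405.55; interest $8.76 → $414.31; payment $119.02; balance $295.29
Week 4: opening $295.29; interest $8.76 → $304.05; payment $119.02; balance $185.03
Week 5: opening $185.03; interest $8.76 → $193.79; payment $119.02; balance $74.77
Week 6: opening $74.77; interest $8.76 → $83.53; payment $83.53; balance $0.00

$83.53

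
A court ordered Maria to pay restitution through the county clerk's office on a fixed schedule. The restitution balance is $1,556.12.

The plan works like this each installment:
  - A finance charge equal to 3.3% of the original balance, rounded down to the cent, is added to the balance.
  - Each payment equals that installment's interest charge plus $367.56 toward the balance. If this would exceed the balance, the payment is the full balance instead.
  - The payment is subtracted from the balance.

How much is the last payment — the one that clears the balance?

$137.23

# | Opening | Interest | Payment | End bal
1 | $1,556.12 | $51.35 | $418.91 | $1,188.56
2 | $1,188.56 | $51.35 | $418.91 | $821.00
3 | $821.00 | $51.35 | $418.91 | $453.44
4 | $453.44 | $51.35 | $418.91 | $85.88
5 | $85.88 | $51.35 | $137.23 | $0.00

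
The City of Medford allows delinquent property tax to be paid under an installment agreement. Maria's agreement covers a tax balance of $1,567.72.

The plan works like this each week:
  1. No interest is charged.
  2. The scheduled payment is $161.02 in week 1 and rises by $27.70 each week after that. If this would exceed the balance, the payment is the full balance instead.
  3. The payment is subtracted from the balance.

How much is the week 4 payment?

# | Opening | Payment | End bal
1 | $1,567.72 | $161.02 | $1,406.70
2 | $1,406.70 | $188.72 | $1,217.98
3 | $1,217.98 | $216.42 | $1,001.56
4 | $1,001.56 | $244.12 | $757.44

$244.12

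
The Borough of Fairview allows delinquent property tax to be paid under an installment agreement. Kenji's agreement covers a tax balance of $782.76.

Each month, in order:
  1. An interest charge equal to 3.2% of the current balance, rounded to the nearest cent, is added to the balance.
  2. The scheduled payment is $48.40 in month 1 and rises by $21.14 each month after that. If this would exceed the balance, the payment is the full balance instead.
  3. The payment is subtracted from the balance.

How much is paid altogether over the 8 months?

Month 1: opening $782.76; interest $25.05 → $807.81; payment $48.40; balance $759.41
Month 2: opening $759.41; interest $24.30 → $783.71; payment $69.54; balance $714.17
Month 3: opening $714.17; interest $22.85 → $737.02; payment $90.68; balance $646.34
Month 4: opening $646.34; interest $20.68 → $667.02; payment $111.82; balance $555.20
Month 5: opening $555.20; interest $17.77 → $572.97; payment $132.96; balance $440.01
Month 6: opening $440.01; interest $14.08 → $454.09; payment $154.10; balance $299.99
Month 7: opening $299.99; interest $9.60 → $309.59; payment $175.24; balance $134.35
Month 8: opening $134.35; interest $4.30 → $138.65; payment $138.65; balance $0.00
Total paid: $921.39

$921.39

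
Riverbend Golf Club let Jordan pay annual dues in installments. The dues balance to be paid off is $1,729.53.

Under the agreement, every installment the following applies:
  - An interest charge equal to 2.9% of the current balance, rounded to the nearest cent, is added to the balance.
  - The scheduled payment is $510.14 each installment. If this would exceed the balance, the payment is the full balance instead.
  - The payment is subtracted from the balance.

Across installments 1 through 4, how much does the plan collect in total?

# | Opening | Interest | Payment | End bal
1 | $1,729.53 | $50.16 | $510.14 | $1,269.55
2 | $1,269.55 | $36.82 | $510.14 | $796.23
3 | $796.23 | $23.09 | $510.14 | $309.18
4 | $309.18 | $8.97 | $318.15 | $0.00
Total paid: $1,848.57

$1,848.57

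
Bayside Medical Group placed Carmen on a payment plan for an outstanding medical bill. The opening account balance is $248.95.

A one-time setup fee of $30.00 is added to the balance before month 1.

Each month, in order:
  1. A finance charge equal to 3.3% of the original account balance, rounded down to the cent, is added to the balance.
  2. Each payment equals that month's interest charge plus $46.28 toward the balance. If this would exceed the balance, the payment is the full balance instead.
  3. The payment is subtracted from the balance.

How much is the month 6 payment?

$54.49

# | Opening | Interest | Payment | End bal
1 | $278.95 | $8.21 | $54.49 | $232.67
2 | $232.67 | $8.21 | $54.49 | $186.39
3 | $186.39 | $8.21 | $54.49 | $140.11
4 | $140.11 | $8.21 | $54.49 | $93.83
5 | $93.83 | $8.21 | $54.49 | $47.55
6 | $47.55 | $8.21 | $54.49 | $1.27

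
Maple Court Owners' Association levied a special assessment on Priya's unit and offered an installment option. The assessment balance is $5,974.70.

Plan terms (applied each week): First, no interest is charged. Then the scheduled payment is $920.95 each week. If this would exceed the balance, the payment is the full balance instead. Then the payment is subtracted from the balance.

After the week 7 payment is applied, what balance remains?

Week 1: $5,974.70 − $920.95 → $5,053.75
Week 2: $5,053.75 − $920.95 → $4,132.80
Week 3: $4,132.80 − $920.95 → $3,211.85
Week 4: $3,211.85 − $920.95 → $2,290.90
Week 5: $2,290.90 − $920.95 → $1,369.95
Week 6: $1,369.95 − $920.95 → $449.00
Week 7: $449.00 − $449.00 → $0.00

$0.00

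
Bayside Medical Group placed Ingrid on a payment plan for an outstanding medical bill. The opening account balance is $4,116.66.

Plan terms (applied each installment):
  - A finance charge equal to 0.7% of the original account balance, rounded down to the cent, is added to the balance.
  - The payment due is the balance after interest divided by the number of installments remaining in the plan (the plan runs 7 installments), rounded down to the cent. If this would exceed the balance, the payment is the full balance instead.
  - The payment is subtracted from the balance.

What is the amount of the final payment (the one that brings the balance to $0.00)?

Installment 1: opening $4,116.66; interest $28.81 → $4,145.47; payment $592.21; balance $3,553.26
Installment 2: opening $3,553.26; interest $28.81 → $3,582.07; payment $597.01; balance $2,985.06
Installment 3: opening $2,985.06; interest $28.81 → $3,013.87; payment $602.77; balance $2,411.10
Installment 4: opening $2,411.10; interest $28.81 → $2,439.91; payment $609.97; balance $1,829.94
Installment 5: opening $1,829.94; interest $28.81 → $1,858.75; payment $619.58; balance $1,239.17
Installment 6: opening $1,239.17; interest $28.81 → $1,267.98; payment $633.99; balance $633.99
Installment 7: opening $633.99; interest $28.81 → $662.80; payment $662.80; balance $0.00

$662.80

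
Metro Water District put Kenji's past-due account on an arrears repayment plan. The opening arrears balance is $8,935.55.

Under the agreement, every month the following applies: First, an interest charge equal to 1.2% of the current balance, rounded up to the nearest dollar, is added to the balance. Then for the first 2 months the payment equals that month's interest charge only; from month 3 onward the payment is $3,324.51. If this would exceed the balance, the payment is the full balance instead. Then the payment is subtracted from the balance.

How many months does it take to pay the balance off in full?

5

Month 1: $8,935.55 +$108.00 interest = $9,043.55; pay $108.00 → $8,935.55
Month 2: $8,935.55 +$108.00 interest = $9,043.55; pay $108.00 → $8,935.55
Month 3: $8,935.55 +$108.00 interest = $9,043.55; pay $3,324.51 → $5,719.04
Month 4: $5,719.04 +$69.00 interest = $5,788.04; pay $3,324.51 → $2,463.53
Month 5: $2,463.53 +$30.00 interest = $2,493.53; pay $2,493.53 → $0.00
Balance reaches $0.00 in month 5.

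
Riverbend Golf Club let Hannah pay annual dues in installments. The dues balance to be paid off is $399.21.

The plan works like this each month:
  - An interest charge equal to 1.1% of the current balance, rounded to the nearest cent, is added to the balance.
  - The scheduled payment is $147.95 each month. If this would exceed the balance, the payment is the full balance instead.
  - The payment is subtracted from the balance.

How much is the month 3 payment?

$111.73

Month 1: $399.21 +$4.39 interest = $403.60; pay $147.95 → $255.65
Month 2: $255.65 +$2.81 interest = $258.46; pay $147.95 → $110.51
Month 3: $110.51 +$1.22 interest = $111.73; pay $111.73 → $0.00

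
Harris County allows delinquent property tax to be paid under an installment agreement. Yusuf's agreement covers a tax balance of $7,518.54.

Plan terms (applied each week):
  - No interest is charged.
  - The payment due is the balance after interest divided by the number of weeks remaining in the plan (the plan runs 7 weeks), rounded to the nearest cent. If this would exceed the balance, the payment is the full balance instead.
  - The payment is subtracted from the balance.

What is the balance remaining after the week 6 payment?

$1,074.07

Week 1: opening $7,518.54; payment $1,074.08; balance $6,444.46
Week 2: opening $6,444.46; payment $1,074.08; balance $5,370.38
Week 3: opening $5,370.38; payment $1,074.08; balance $4,296.30
Week 4: opening $4,296.30; payment $1,074.08; balance $3,222.22
Week 5: opening $3,222.22; payment $1,074.07; balance $2,148.15
Week 6: opening $2,148.15; payment $1,074.08; balance $1,074.07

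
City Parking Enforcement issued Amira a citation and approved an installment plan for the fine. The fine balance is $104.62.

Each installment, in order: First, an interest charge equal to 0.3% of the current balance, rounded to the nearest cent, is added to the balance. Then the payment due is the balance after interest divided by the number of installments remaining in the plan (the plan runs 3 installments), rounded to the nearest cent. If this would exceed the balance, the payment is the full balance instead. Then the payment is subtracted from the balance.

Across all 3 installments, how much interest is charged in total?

# | Opening | Interest | Payment | End bal
1 | $104.62 | $0.31 | $34.98 | $69.95
2 | $69.95 | $0.21 | $35.08 | $35.08
3 | $35.08 | $0.11 | $35.19 | $0.00
Total interest: $0.31 + $0.21 + $0.11 = $0.63

$0.63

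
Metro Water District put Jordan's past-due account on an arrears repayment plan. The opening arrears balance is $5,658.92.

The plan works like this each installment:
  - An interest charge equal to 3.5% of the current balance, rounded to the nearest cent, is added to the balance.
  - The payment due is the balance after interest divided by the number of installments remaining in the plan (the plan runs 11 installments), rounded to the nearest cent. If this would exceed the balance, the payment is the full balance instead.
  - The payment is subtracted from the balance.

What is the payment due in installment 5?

$611.00

# | Opening | Interest | Payment | End bal
1 | $5,658.92 | $198.06 | $532.45 | $5,324.53
2 | $5,324.53 | $186.36 | $551.09 | $4,959.80
3 | $4,959.80 | $173.59 | $570.38 | $4,563.01
4 | $4,563.01 | $159.71 | $590.34 | $4,132.38
5 | $4,132.38 | $144.63 | $611.00 | $3,666.01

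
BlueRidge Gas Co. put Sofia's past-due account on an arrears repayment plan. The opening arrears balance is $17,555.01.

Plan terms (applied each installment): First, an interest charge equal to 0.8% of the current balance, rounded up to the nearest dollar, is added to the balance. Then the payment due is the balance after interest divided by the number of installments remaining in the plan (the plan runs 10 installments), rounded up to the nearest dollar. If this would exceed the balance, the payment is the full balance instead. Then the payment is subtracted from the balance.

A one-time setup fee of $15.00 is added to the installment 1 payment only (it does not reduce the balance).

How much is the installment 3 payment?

# | Opening | Interest | Payment | Fee | End bal
1 | $17,555.01 | $141.00 | $1,770.00 | $15.00 | $15,926.01
2 | $15,926.01 | $128.00 | $1,784.00 | — | $14,270.01
3 | $14,270.01 | $115.00 | $1,799.00 | — | $12,586.01

$1,799.00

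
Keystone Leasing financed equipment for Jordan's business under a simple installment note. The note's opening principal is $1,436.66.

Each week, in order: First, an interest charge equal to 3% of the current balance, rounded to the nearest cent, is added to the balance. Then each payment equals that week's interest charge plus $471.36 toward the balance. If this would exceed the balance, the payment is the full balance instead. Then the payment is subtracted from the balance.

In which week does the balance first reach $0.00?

4

# | Opening | Interest | Payment | End bal
1 | $1,436.66 | $43.10 | $514.46 | $965.30
2 | $965.30 | $28.96 | $500.32 | $493.94
3 | $493.94 | $14.82 | $486.18 | $22.58
4 | $22.58 | $0.68 | $23.26 | $0.00
Balance reaches $0.00 in week 4.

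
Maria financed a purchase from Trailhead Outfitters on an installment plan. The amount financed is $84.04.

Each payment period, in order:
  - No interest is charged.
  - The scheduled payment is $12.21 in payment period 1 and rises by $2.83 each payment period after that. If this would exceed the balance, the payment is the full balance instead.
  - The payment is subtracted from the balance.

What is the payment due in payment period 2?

$15.04

Payment period 1: opening $84.04; payment $12.21; balance $71.83
Payment period 2: opening $71.83; payment $15.04; balance $56.79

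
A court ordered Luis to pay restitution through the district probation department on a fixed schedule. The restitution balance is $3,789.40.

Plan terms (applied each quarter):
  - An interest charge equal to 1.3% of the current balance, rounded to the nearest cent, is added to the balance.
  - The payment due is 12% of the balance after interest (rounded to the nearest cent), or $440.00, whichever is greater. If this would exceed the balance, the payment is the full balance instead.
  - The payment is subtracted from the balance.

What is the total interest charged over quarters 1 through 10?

$253.39

Quarter 1: opening $3,789.40; interest $49.26 → $3,838.66; payment $460.64; balance $3,378.02
Quarter 2: opening $3,378.02; interest $43.91 → $3,421.93; payment $440.00; balance $2,981.93
Quarter 3: opening $2,981.93; interest $38.77 → $3,020.70; payment $440.00; balance $2,580.70
Quarter 4: opening $2,580.70; interest $33.55 → $2,614.25; payment $440.00; balance $2,174.25
Quarter 5: opening $2,174.25; interest $28.27 → $2,202.52; payment $440.00; balance $1,762.52
Quarter 6: opening $1,762.52; interest $22.91 → $1,785.43; payment $440.00; balance $1,345.43
Quarter 7: opening $1,345.43; interest $17.49 → $1,362.92; payment $440.00; balance $922.92
Quarter 8: opening $922.92; interest $12.00 → $934.92; payment $440.00; balance $494.92
Quarter 9: opening $494.92; interest $6.43 → $501.35; payment $440.00; balance $61.35
Quarter 10: opening $61.35; interest $0.80 → $62.15; payment $62.15; balance $0.00
Total interest: $49.26 + $43.91 + $38.77 + $33.55 + $28.27 + $22.91 + $17.49 + $12.00 + $6.43 + $0.80 = $253.39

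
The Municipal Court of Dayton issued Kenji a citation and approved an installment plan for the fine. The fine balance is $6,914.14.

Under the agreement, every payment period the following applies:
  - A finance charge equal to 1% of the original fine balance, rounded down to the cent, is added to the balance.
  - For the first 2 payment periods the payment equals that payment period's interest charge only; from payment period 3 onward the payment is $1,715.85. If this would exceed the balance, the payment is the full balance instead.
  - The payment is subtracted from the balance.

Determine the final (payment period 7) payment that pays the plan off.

$396.44

# | Opening | Interest | Payment | End bal
1 | $6,914.14 | $69.14 | $69.14 | $6,914.14
2 | $6,914.14 | $69.14 | $69.14 | $6,914.14
3 | $6,914.14 | $69.14 | $1,715.85 | $5,267.43
4 | $5,267.43 | $69.14 | $1,715.85 | $3,620.72
5 | $3,620.72 | $69.14 | $1,715.85 | $1,974.01
6 | $1,974.01 | $69.14 | $1,715.85 | $327.30
7 | $327.30 | $69.14 | $396.44 | $0.00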